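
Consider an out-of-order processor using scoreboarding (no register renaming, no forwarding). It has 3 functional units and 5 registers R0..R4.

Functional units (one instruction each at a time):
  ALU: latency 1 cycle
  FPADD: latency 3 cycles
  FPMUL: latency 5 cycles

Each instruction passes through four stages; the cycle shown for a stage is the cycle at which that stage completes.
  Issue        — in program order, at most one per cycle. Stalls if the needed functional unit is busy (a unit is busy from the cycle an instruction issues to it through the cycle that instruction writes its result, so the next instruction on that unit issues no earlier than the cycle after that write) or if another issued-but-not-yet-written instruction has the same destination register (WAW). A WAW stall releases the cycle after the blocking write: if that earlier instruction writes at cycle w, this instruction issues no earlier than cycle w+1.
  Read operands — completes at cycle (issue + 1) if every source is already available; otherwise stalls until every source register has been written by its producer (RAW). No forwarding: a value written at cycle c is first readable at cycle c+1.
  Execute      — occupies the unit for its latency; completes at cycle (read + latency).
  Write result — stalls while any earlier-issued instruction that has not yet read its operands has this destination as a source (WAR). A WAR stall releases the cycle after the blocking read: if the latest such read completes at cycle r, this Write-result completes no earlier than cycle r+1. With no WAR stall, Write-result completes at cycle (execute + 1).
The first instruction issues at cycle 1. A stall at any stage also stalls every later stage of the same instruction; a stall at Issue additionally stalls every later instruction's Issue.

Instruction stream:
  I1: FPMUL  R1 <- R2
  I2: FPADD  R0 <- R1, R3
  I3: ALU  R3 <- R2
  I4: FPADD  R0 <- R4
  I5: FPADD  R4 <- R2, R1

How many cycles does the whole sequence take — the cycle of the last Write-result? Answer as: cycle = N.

cycle = 25

c1: I1→FPMUL
c2: I1 RO · I2→FPADD
c3: I3→ALU
c4: I3 RO
c5: I3 EX
c7: I1 EX
c8: I1 WR R1
c9: I2 RO
c10: I3 WR R3
c12: I2 EX
c13: I2 WR R0
c14: I4→FPADD
c15: I4 RO
c18: I4 EX
c19: I4 WR R0
c20: I5→FPADD
c21: I5 RO
c24: I5 EX
c25: I5 WR R4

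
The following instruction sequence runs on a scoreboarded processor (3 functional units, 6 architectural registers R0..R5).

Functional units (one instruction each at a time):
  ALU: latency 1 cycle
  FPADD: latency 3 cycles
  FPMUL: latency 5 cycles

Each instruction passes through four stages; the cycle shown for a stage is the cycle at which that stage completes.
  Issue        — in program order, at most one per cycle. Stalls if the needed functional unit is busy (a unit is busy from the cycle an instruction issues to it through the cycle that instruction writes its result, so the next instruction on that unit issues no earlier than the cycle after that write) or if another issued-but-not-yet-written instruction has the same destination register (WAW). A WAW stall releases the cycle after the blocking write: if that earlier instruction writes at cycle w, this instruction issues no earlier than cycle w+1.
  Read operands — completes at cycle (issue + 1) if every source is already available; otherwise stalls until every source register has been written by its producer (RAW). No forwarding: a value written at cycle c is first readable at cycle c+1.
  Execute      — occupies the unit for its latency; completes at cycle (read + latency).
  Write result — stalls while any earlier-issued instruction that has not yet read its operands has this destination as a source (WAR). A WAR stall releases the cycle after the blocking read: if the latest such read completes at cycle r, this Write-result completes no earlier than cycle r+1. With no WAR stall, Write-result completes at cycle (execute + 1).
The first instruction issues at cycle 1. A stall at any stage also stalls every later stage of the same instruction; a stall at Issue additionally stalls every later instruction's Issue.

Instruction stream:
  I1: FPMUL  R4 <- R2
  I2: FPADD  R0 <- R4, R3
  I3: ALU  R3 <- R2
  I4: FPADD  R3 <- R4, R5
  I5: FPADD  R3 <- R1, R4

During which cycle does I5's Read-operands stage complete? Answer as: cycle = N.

cycle = 21

[1] I1 dispatched to FPMUL
[2] I1 operands ready; I2 dispatched to FPADD
[3] I3 dispatched to ALU
[4] I3 operands ready
[5] I3 complete
[7] I1 complete
[8] R4←I1
[9] I2 operands ready
[10] R3←I3
[12] I2 complete
[13] R0←I2
[14] I4 dispatched to FPADD
[15] I4 operands ready
[18] I4 complete
[19] R3←I4
[20] I5 dispatched to FPADD
[21] I5 operands ready
[24] I5 complete
[25] R3←I5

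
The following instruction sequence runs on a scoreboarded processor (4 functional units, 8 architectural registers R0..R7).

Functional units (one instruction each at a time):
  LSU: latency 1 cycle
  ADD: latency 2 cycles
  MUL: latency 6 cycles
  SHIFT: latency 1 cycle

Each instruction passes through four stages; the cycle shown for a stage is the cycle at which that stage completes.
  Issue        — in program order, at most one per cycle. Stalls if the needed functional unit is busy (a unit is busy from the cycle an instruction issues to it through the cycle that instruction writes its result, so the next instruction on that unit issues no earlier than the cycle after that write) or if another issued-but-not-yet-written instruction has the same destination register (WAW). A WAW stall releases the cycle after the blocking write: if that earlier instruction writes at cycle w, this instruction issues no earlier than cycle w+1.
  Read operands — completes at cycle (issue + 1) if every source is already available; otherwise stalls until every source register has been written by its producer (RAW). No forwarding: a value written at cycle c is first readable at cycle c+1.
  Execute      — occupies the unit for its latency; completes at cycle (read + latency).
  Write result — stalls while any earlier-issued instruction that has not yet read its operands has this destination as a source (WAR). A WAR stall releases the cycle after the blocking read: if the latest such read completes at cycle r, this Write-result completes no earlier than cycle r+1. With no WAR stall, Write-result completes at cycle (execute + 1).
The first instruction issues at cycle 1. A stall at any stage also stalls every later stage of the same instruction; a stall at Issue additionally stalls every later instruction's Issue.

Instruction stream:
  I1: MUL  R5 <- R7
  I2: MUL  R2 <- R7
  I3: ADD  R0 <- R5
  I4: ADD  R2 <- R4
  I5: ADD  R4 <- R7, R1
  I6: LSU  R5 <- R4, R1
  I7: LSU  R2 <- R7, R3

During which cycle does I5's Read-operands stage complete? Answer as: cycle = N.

c1: I1 issues→MUL
c2: I1 reads
c8: I1 exec-done
c9: I1 writes R5
c10: I2 issues→MUL
c11: I2 reads, I3 issues→ADD
c12: I3 reads
c14: I3 exec-done
c15: I3 writes R0
c17: I2 exec-done
c18: I2 writes R2
c19: I4 issues→ADD
c20: I4 reads
c22: I4 exec-done
c23: I4 writes R2
c24: I5 issues→ADD
c25: I5 reads, I6 issues→LSU
c27: I5 exec-done
c28: I5 writes R4
c29: I6 reads
c30: I6 exec-done
c31: I6 writes R5
c32: I7 issues→LSU
c33: I7 reads
c34: I7 exec-done
c35: I7 writes R2

cycle = 25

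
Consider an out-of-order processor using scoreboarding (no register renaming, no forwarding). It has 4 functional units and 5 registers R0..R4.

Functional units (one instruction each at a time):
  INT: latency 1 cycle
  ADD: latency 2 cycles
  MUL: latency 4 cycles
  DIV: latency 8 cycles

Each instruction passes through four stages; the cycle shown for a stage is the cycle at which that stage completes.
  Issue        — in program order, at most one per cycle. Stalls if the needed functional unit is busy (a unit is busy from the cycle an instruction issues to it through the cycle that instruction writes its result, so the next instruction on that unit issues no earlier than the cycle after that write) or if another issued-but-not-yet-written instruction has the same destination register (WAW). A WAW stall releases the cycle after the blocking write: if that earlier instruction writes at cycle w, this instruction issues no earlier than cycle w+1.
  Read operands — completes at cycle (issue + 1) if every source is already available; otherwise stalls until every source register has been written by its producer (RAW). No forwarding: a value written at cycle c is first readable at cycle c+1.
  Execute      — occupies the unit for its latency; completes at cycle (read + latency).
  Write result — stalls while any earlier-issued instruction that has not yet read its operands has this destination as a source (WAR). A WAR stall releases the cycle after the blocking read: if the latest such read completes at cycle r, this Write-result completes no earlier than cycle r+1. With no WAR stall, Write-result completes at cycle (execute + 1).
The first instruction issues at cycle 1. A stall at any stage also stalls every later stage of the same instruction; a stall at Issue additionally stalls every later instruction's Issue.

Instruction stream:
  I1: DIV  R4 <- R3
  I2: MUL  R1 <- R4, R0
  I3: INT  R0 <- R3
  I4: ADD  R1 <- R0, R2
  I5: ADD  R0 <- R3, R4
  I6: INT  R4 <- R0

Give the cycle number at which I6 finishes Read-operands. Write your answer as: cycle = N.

t=1  I1→DIV
t=2  I1 RO, I2→MUL
t=3  I3→INT
t=4  I3 RO
t=5  I3 EX
t=10  I1 EX
t=11  I1 WR R4
t=12  I2 RO
t=13  I3 WR R0
t=16  I2 EX
t=17  I2 WR R1
t=18  I4→ADD
t=19  I4 RO
t=21  I4 EX
t=22  I4 WR R1
t=23  I5→ADD
t=24  I5 RO, I6→INT
t=26  I5 EX
t=27  I5 WR R0
t=28  I6 RO
t=29  I6 EX
t=30  I6 WR R4

cycle = 28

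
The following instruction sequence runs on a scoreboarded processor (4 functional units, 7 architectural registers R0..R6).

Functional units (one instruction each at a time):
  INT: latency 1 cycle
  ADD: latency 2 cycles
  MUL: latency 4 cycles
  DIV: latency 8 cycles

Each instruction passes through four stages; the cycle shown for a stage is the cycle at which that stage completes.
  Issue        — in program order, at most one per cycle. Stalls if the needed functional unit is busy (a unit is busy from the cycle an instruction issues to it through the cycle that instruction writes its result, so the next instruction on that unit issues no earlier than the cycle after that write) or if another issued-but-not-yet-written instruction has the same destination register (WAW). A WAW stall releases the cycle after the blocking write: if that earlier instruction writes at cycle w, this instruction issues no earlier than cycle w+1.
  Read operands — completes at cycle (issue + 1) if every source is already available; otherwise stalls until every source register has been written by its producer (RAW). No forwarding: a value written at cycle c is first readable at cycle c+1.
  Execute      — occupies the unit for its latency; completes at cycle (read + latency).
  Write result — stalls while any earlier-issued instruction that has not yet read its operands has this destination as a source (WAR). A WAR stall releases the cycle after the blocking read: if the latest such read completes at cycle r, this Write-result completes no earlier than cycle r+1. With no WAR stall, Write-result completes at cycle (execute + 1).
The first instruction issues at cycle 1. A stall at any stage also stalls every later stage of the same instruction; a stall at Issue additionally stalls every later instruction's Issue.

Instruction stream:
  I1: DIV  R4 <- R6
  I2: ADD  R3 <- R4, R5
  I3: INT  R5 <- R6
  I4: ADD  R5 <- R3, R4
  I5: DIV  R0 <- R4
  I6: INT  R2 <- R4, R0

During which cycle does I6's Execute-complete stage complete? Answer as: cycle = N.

cycle = 29

t=1  issue I1 (DIV)
t=2  I1 read-ops · issue I2 (ADD)
t=3  issue I3 (INT)
t=4  I3 read-ops
t=5  I3 finished on INT
t=10  I1 finished on DIV
t=11  I1→R4
t=12  I2 read-ops
t=13  I3→R5
t=14  I2 finished on ADD
t=15  I2→R3
t=16  issue I4 (ADD)
t=17  I4 read-ops · issue I5 (DIV)
t=18  I5 read-ops · issue I6 (INT)
t=19  I4 finished on ADD
t=20  I4→R5
t=26  I5 finished on DIV
t=27  I5→R0
t=28  I6 read-ops
t=29  I6 finished on INT
t=30  I6→R2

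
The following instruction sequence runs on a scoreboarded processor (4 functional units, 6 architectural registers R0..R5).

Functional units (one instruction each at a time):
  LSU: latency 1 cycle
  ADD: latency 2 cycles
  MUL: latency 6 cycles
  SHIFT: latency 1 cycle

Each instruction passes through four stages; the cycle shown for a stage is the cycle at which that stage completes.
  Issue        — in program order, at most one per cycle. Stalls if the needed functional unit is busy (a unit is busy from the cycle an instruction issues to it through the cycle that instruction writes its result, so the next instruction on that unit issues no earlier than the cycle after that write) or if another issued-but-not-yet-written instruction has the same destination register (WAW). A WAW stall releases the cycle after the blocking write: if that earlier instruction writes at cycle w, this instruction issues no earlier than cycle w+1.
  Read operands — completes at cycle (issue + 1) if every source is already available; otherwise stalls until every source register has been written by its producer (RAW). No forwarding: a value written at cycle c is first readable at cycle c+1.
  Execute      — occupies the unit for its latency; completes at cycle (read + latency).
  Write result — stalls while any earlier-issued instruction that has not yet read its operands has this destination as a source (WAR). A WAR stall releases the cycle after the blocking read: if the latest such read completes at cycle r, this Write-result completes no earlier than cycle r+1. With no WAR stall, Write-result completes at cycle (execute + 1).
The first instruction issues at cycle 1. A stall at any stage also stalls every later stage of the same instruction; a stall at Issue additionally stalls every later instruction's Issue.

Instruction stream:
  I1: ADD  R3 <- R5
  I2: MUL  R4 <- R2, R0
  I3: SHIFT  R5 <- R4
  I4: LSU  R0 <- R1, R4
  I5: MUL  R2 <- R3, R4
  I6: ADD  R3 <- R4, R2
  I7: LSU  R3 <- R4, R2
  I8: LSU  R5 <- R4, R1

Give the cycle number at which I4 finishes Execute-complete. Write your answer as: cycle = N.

c1: I1→ADD
c2: I1 RO · I2→MUL
c3: I2 RO · I3→SHIFT
c4: I1 EX · I4→LSU
c5: I1 WR R3
c9: I2 EX
c10: I2 WR R4
c11: I3 RO · I4 RO · I5→MUL
c12: I3 EX · I4 EX · I5 RO · I6→ADD
c13: I3 WR R5 · I4 WR R0
c18: I5 EX
c19: I5 WR R2
c20: I6 RO
c22: I6 EX
c23: I6 WR R3
c24: I7→LSU
c25: I7 RO
c26: I7 EX
c27: I7 WR R3
c28: I8→LSU
c29: I8 RO
c30: I8 EX
c31: I8 WR R5

cycle = 12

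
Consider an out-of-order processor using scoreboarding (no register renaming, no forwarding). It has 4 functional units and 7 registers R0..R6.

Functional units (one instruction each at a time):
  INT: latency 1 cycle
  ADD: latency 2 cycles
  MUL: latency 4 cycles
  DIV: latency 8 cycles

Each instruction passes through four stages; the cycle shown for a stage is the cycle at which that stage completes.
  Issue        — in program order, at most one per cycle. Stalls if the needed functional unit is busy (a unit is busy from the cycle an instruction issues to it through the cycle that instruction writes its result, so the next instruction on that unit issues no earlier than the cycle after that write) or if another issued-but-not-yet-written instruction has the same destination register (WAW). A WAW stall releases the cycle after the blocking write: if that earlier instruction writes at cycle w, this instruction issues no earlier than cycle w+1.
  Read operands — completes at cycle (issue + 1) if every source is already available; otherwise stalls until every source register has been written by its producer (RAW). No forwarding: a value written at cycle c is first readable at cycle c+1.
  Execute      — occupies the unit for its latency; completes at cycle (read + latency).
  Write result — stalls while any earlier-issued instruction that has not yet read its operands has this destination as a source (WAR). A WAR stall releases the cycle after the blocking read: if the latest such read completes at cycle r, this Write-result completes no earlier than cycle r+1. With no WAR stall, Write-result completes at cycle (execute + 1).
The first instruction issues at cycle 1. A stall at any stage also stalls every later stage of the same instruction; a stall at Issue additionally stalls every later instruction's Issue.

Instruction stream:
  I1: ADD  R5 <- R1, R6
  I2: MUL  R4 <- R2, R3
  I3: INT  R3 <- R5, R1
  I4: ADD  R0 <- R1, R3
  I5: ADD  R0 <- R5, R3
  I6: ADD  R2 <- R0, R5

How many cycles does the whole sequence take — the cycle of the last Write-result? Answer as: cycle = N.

I1 -> (1, 2, 4, 5)
I2 -> (2, 3, 7, 8)
I3 -> (3, 6, 7, 8)  // RAW R5: wait I1 write@5
I4 -> (6, 9, 11, 12)  // struct: ADD busy until I1 writes@5, RAW R3: wait I3 write@8
I5 -> (13, 14, 16, 17)  // struct: ADD busy until I4 writes@12
I6 -> (18, 19, 21, 22)  // struct: ADD busy until I5 writes@17

cycle = 22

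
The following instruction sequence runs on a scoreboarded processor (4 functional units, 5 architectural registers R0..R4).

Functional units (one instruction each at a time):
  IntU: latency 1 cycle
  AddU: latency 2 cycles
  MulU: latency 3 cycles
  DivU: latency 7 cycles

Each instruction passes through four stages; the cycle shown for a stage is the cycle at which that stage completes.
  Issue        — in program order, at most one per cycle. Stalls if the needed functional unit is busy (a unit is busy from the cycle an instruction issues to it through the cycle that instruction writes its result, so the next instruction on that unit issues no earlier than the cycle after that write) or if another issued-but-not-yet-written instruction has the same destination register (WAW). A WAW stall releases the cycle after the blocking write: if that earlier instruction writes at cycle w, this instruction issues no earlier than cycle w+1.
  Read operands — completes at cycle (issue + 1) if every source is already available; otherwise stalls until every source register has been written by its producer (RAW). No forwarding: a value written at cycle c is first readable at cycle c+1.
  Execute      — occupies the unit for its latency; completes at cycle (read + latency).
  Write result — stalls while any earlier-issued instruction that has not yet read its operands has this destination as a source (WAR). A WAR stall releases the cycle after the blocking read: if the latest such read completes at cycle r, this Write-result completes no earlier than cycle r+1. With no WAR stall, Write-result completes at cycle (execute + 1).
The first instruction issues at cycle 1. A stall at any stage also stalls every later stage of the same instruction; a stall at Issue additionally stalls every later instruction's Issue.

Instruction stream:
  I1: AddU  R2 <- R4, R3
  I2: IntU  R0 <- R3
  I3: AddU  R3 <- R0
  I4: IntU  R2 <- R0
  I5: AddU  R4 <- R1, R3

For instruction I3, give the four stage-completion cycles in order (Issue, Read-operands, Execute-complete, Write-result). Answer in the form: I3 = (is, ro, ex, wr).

  I1 | 1 | 2 | 4 | 5
  I2 | 2 | 3 | 4 | 5
  I3 | 6 | 7 | 9 | 10   struct: AddU busy until I1 writes@5
  I4 | 7 | 8 | 9 | 10
  I5 | 11 | 12 | 14 | 15   struct: AddU busy until I3 writes@10

I3 = (6, 7, 9, 10)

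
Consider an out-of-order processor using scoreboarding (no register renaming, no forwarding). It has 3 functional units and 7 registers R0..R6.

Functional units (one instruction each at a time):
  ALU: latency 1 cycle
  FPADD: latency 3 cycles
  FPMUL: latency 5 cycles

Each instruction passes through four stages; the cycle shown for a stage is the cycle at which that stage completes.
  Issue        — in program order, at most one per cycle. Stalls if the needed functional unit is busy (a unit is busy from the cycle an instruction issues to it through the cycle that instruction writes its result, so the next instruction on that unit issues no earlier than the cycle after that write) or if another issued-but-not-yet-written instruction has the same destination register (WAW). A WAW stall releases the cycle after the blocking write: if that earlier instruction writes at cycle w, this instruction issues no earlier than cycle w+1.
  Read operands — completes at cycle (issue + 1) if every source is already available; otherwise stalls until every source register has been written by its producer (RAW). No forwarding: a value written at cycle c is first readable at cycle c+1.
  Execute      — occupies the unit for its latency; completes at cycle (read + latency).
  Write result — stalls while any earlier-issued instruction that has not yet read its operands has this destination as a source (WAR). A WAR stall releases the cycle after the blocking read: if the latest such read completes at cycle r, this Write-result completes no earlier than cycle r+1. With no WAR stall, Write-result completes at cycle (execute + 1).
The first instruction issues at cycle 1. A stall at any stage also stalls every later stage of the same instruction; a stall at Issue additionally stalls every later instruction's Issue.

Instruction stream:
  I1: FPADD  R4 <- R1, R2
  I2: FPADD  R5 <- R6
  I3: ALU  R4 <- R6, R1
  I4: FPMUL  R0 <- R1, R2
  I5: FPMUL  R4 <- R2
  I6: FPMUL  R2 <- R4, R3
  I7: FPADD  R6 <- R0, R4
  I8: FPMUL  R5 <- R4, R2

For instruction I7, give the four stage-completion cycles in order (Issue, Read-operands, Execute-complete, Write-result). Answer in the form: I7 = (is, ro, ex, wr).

  I1 | 1 | 2 | 5 | 6
  I2 | 7 | 8 | 11 | 12   struct: FPADD busy until I1 writes@6
  I3 | 8 | 9 | 10 | 11
  I4 | 9 | 10 | 15 | 16
  I5 | 17 | 18 | 23 | 24   struct: FPMUL busy until I4 writes@16
  I6 | 25 | 26 | 31 | 32   struct: FPMUL busy until I5 writes@24
  I7 | 26 | 27 | 30 | 31
  I8 | 33 | 34 | 39 | 40   struct: FPMUL busy until I6 writes@32

I7 = (26, 27, 30, 31)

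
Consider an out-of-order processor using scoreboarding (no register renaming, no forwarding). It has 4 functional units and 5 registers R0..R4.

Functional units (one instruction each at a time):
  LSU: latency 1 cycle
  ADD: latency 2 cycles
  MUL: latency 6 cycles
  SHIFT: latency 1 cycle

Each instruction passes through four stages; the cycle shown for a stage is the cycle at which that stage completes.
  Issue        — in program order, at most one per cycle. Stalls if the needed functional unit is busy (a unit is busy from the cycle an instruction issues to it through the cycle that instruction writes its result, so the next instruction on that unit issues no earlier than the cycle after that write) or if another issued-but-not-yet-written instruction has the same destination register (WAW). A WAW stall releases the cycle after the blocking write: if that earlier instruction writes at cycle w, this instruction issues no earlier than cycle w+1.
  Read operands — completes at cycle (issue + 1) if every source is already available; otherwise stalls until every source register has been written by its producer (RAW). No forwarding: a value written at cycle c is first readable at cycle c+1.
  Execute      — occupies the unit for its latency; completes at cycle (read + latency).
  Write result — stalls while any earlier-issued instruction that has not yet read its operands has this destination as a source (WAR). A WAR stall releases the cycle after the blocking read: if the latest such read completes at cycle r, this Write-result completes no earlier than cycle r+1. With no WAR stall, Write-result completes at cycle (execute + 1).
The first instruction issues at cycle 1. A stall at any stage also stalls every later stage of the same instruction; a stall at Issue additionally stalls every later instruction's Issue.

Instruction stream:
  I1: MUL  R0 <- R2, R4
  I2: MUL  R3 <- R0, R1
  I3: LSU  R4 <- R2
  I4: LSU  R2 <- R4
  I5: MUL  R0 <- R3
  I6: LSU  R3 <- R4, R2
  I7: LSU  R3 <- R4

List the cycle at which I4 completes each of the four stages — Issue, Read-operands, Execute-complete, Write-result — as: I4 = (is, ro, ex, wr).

I1 -> (1, 2, 8, 9)
I2 -> (10, 11, 17, 18)  // struct: MUL busy until I1 writes@9
I3 -> (11, 12, 13, 14)
I4 -> (15, 16, 17, 18)  // struct: LSU busy until I3 writes@14
I5 -> (19, 20, 26, 27)  // struct: MUL busy until I2 writes@18
I6 -> (20, 21, 22, 23)
I7 -> (24, 25, 26, 27)  // struct: LSU busy until I6 writes@23

I4 = (15, 16, 17, 18)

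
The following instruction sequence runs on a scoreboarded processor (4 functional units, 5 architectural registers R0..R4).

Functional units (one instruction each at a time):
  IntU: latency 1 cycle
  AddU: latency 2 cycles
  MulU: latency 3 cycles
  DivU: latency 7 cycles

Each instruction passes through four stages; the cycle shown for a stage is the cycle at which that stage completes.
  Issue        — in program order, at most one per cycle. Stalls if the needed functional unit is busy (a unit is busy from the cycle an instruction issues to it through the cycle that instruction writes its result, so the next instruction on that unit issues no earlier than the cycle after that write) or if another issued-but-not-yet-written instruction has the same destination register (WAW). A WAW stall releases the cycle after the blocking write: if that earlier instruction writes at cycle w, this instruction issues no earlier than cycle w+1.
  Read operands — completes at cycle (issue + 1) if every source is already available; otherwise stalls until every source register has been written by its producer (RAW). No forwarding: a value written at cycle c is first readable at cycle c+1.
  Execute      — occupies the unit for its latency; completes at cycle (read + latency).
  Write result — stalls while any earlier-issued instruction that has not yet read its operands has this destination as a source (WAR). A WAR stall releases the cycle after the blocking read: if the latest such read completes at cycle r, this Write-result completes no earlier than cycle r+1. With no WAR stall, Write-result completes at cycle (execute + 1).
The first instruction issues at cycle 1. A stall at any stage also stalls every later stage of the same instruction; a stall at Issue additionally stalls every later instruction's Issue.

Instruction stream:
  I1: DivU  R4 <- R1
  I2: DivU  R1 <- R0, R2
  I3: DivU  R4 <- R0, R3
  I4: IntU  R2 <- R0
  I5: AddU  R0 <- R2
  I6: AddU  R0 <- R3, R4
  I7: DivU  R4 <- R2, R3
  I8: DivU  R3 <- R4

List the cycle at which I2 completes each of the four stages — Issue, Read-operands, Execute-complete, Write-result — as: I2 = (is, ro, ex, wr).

  I1 | 1 | 2 | 9 | 10
  I2 | 11 | 12 | 19 | 20   struct: DivU busy until I1 writes@10
  I3 | 21 | 22 | 29 | 30   struct: DivU busy until I2 writes@20
  I4 | 22 | 23 | 24 | 25
  I5 | 23 | 26 | 28 | 29   RAW R2: wait I4 write@25
  I6 | 30 | 31 | 33 | 34   struct: AddU busy until I5 writes@29
  I7 | 31 | 32 | 39 | 40
  I8 | 41 | 42 | 49 | 50   struct: DivU busy until I7 writes@40

I2 = (11, 12, 19, 20)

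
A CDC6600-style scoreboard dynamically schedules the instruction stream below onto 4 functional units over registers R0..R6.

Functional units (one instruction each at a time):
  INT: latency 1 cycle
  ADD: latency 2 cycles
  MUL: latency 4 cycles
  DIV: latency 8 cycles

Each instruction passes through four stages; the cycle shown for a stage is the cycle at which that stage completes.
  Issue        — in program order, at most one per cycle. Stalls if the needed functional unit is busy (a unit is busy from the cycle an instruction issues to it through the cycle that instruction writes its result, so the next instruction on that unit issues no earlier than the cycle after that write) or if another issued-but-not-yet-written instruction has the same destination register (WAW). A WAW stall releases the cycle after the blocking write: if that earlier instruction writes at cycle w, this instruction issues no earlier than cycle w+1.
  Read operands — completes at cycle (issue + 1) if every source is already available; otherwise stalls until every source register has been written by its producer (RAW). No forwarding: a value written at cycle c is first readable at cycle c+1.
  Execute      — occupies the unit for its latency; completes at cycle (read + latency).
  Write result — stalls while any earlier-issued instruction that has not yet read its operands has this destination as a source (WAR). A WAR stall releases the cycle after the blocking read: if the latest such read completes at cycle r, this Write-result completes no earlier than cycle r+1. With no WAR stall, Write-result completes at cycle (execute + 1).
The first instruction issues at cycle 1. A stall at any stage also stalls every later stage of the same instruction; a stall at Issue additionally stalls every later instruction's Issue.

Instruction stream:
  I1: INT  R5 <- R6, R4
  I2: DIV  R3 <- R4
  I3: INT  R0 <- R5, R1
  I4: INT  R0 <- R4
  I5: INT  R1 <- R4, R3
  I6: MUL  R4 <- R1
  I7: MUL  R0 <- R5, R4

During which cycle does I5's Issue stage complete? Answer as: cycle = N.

cycle = 13

c1: issue I1 (INT)
c2: I1 read-ops, issue I2 (DIV)
c3: I1 finished on INT, I2 read-ops
c4: I1→R5
c5: issue I3 (INT)
c6: I3 read-ops
c7: I3 finished on INT
c8: I3→R0
c9: issue I4 (INT)
c10: I4 read-ops
c11: I2 finished on DIV, I4 finished on INT
c12: I2→R3, I4→R0
c13: issue I5 (INT)
c14: I5 read-ops, issue I6 (MUL)
c15: I5 finished on INT
c16: I5→R1
c17: I6 read-ops
c21: I6 finished on MUL
c22: I6→R4
c23: issue I7 (MUL)
c24: I7 read-ops
c28: I7 finished on MUL
c29: I7→R0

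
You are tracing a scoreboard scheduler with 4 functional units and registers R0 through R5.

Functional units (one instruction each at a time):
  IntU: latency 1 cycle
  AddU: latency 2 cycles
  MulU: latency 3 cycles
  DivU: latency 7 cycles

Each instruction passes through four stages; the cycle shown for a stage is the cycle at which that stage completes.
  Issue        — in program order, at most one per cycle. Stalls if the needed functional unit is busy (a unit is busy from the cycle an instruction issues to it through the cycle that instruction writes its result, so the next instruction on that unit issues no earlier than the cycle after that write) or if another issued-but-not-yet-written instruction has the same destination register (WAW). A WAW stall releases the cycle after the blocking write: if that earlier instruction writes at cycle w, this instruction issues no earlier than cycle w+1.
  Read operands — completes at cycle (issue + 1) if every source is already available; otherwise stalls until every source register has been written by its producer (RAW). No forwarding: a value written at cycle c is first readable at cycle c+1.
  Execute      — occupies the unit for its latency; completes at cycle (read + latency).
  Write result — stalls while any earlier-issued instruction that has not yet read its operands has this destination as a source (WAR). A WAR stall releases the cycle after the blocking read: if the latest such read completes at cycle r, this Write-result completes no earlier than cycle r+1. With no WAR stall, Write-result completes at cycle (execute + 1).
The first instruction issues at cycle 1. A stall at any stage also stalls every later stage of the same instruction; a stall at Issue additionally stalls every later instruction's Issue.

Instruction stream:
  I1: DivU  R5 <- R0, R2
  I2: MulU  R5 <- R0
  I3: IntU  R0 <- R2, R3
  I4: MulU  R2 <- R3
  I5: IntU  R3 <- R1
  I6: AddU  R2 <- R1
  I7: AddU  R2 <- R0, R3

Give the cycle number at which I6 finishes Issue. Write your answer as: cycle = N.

[I1] 1/2/9/10
[I2] 11/12/15/16  (WAW R5: wait I1 write@10)
[I3] 12/13/14/15
[I4] 17/18/21/22  (struct: MulU busy until I2 writes@16)
[I5] 18/19/20/21
[I6] 23/24/26/27  (WAW R2: wait I4 write@22)
[I7] 28/29/31/32  (struct: AddU busy until I6 writes@27)

cycle = 23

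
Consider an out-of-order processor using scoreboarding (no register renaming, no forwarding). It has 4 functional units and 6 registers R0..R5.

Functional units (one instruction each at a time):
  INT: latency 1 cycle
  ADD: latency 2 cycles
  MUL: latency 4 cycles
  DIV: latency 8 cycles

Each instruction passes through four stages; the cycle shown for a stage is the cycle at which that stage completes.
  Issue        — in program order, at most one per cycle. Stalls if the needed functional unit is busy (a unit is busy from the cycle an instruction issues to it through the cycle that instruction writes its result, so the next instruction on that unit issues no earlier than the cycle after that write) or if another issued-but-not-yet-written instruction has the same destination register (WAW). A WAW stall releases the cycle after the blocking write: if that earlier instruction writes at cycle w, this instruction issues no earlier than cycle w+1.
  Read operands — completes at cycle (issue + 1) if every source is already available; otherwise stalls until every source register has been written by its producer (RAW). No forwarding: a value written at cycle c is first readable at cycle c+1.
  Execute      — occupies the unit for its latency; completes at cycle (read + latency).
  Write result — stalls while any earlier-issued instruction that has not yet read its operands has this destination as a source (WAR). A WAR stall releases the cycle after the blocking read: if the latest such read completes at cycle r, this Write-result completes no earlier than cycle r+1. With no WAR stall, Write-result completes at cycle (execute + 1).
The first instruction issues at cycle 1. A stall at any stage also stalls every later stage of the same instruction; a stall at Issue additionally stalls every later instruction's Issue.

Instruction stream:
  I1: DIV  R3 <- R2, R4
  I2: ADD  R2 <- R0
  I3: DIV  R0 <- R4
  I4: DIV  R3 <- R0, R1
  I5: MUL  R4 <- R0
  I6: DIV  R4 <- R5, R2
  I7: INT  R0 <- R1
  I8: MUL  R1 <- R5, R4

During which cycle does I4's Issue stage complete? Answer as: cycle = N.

cycle = 23

I1: IS=1 RO=2 EX=10 WR=11
I2: IS=2 RO=3 EX=5 WR=6
I3: IS=12 RO=13 EX=21 WR=22  [struct: DIV busy until I1 writes@11]
I4: IS=23 RO=24 EX=32 WR=33  [struct: DIV busy until I3 writes@22]
I5: IS=24 RO=25 EX=29 WR=30
I6: IS=34 RO=35 EX=43 WR=44  [struct: DIV busy until I4 writes@33]
I7: IS=35 RO=36 EX=37 WR=38
I8: IS=36 RO=45 EX=49 WR=50  [RAW R4: wait I6 write@44]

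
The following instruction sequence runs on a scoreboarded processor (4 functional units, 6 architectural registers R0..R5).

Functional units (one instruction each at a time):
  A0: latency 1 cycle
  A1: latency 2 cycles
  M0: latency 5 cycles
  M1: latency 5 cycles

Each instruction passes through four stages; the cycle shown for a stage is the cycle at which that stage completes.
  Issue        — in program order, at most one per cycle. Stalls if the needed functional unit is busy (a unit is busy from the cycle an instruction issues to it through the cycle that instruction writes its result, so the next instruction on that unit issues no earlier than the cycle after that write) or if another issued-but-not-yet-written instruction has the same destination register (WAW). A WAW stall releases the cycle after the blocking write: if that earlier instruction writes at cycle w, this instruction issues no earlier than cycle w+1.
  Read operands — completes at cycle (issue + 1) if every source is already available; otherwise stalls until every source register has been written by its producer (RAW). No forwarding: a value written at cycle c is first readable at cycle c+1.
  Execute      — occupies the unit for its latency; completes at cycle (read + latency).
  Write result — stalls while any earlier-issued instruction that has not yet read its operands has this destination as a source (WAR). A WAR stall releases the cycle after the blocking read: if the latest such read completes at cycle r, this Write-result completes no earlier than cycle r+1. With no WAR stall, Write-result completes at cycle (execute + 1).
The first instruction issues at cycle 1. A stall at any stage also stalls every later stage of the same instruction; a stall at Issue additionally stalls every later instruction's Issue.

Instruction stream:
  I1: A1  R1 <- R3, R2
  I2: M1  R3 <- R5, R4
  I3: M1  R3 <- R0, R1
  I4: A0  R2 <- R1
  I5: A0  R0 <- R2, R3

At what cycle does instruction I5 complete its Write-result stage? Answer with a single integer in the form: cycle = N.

cycle = 20

1) issue 1, read 2, done 4, write 5
2) issue 2, read 3, done 8, write 9
3) issue 10, read 11, done 16, write 17  <struct: M1 busy until I2 writes@9>
4) issue 11, read 12, done 13, write 14
5) issue 15, read 18, done 19, write 20  <struct: A0 busy until I4 writes@14 / RAW R3: wait I3 write@17>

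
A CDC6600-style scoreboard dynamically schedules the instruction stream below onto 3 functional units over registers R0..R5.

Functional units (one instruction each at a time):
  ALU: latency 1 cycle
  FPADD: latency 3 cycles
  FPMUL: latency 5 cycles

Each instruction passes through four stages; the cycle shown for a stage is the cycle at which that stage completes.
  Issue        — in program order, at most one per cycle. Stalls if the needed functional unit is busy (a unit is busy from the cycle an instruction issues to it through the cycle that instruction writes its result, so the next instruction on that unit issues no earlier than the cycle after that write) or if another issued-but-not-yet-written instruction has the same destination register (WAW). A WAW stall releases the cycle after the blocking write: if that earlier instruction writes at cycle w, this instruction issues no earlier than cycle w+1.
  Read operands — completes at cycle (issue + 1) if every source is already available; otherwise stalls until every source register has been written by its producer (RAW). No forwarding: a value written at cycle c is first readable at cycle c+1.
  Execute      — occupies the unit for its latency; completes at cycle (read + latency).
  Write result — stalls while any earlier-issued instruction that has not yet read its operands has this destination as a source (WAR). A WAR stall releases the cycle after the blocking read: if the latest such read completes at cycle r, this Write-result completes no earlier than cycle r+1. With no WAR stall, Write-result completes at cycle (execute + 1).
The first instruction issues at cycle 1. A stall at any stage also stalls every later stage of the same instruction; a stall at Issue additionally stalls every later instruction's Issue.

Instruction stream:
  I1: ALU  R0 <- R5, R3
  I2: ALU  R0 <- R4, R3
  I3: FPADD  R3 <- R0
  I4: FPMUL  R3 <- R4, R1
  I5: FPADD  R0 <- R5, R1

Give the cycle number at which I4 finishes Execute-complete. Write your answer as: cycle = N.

cycle = 20

  I1 | 1 | 2 | 3 | 4
  I2 | 5 | 6 | 7 | 8   struct: ALU busy until I1 writes@4
  I3 | 6 | 9 | 12 | 13   RAW R0: wait I2 write@8
  I4 | 14 | 15 | 20 | 21   WAW R3: wait I3 write@13
  I5 | 15 | 16 | 19 | 20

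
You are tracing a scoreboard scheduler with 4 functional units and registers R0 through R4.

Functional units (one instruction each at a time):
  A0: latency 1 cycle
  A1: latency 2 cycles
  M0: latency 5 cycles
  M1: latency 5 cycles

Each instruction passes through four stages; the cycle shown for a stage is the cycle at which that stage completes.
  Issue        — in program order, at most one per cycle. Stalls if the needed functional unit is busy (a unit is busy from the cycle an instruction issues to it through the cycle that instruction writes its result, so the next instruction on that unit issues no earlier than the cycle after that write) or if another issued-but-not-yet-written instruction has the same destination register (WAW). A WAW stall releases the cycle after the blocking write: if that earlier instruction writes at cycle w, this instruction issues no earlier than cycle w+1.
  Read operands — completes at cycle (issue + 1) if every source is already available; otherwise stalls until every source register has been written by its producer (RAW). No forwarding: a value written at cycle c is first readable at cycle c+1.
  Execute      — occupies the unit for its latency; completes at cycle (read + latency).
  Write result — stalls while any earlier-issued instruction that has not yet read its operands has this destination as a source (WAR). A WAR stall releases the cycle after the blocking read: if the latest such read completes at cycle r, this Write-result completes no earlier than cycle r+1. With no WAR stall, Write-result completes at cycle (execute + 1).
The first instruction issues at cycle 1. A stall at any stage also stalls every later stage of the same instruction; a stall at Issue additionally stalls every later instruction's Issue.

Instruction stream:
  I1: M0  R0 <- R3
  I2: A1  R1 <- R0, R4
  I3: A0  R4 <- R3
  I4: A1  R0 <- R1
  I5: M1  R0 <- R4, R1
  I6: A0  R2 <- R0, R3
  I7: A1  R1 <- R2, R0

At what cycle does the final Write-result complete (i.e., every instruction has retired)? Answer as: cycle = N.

[I1] 1/2/7/8
[I2] 2/9/11/12  (RAW R0: wait I1 write@8)
[I3] 3/4/5/10  (WAR R4: wait I2 read@9)
[I4] 13/14/16/17  (struct: A1 busy until I2 writes@12)
[I5] 18/19/24/25  (WAW R0: wait I4 write@17)
[I6] 19/26/27/28  (RAW R0: wait I5 write@25)
[I7] 20/29/31/32  (RAW R2: wait I6 write@28)

cycle = 32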